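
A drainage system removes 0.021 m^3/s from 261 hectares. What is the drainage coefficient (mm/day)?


DC = Q * 86400 / (A * 10000) * 1000
DC = 0.021 * 86400 / (261 * 10000) * 1000
DC = 1814400.0000 / 2610000

0.6952 mm/day


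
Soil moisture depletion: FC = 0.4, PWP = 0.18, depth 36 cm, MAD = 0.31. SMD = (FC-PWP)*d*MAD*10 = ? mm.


SMD = (FC - PWP) * d * MAD * 10
SMD = (0.4 - 0.18) * 36 * 0.31 * 10
SMD = 0.2200 * 36 * 0.31 * 10

24.5520 mm


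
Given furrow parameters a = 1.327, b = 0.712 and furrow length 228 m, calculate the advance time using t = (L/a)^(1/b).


t = (L/a)^(1/b)
t = (228/1.327)^(1/0.712)
t = 171.816127^(1/0.712)

1377.6368 min


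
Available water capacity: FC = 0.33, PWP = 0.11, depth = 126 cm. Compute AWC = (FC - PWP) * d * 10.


AWC = (FC - PWP) * d * 10
AWC = (0.33 - 0.11) * 126 * 10
AWC = 0.2200 * 126 * 10

277.2000 mm


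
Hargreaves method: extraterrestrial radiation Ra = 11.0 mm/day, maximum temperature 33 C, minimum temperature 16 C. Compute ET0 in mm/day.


Tmean = (Tmax + Tmin)/2 = (33 + 16)/2 = 24.5
ET0 = 0.0023 * 11.0 * (24.5 + 17.8) * sqrt(33 - 16)
ET0 = 0.0023 * 11.0 * 42.3 * 4.123106

4.4125 mm/day


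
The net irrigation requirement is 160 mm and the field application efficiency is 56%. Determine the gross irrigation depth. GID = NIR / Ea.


Ea = 56% = 0.56
GID = NIR / Ea = 160 / 0.56 = 285.7143 mm

285.7143 mm


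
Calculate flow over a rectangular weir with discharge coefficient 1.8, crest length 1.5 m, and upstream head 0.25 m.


Q = C * L * H^(3/2) = 1.8 * 1.5 * 0.25^1.5 = 1.8 * 1.5 * 0.125000

0.3375 m^3/s


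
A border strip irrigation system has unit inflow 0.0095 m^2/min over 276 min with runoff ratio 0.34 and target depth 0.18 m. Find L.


L = q*t/((1+r)*Z)
L = 0.0095*276/((1+0.34)*0.18)
L = 2.622/0.2412

10.8706 m


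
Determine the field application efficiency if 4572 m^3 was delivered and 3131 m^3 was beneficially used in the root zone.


Ea = V_root / V_field * 100 = 3131 / 4572 * 100 = 68.4821%

68.4821 %


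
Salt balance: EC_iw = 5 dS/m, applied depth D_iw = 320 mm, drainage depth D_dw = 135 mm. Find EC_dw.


EC_dw = EC_iw * D_iw / D_dw
EC_dw = 5 * 320 / 135
EC_dw = 1600 / 135

11.8519 dS/m


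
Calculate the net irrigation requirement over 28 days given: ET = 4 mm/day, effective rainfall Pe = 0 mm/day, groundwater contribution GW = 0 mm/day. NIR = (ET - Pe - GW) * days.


Daily deficit = ET - Pe - GW = 4 - 0 - 0 = 4 mm/day
NIR = 4 * 28 = 112 mm

112.0000 mm


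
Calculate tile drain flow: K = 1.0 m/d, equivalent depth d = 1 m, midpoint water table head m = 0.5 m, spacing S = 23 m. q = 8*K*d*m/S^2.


q = 8*K*d*m/S^2
q = 8*1.0*1*0.5/23^2
q = 4.0000 / 529

0.0076 m/d


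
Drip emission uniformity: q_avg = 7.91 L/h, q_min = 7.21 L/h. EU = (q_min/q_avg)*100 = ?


EU = (q_min/q_avg)*100 = (7.21/7.91)*100 = 91.1504%

91.1504 %


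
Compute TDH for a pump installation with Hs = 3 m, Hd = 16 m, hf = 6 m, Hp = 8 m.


TDH = Hs + Hd + hf + Hp = 3 + 16 + 6 + 8 = 33

33 m


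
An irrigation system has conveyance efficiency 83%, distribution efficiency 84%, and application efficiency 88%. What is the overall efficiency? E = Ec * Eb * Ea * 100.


Ec = 0.83, Eb = 0.84, Ea = 0.88
E = 0.83 * 0.84 * 0.88 * 100 = 61.3536%

61.3536 %


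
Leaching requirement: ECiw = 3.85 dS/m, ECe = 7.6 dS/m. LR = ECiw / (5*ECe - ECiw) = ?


LR = ECiw / (5*ECe - ECiw)
LR = 3.85 / (5*7.6 - 3.85)
LR = 3.85 / 34.1500

0.1127


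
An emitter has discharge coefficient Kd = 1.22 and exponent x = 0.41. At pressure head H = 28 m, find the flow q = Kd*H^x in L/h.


q = Kd * H^x = 1.22 * 28^0.41 = 1.22 * 3.920440

4.7829 L/h


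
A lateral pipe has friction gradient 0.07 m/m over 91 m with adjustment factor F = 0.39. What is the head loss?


hf = J * L * F = 0.07 * 91 * 0.39 = 2.4843 m

2.4843 m


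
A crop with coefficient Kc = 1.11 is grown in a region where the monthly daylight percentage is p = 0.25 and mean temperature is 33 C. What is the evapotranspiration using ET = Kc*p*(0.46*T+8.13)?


ET = Kc * p * (0.46*T + 8.13)
ET = 1.11 * 0.25 * (0.46*33 + 8.13)
ET = 1.11 * 0.25 * 23.3100

6.4685 mm/day


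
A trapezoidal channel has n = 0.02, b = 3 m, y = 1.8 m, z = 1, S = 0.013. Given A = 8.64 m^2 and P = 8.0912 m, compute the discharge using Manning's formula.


R = A/P = 8.64/8.0912 = 1.067827
Q = (1/0.02) * 8.64 * 1.067827^(2/3) * 0.013^0.5

51.4584 m^3/s


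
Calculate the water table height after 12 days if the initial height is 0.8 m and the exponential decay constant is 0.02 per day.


m = m0 * exp(-k*t)
m = 0.8 * exp(-0.02 * 12)
m = 0.8 * exp(-0.2400)

0.6293 m


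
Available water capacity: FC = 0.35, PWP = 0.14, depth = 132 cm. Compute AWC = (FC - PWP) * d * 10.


AWC = (FC - PWP) * d * 10
AWC = (0.35 - 0.14) * 132 * 10
AWC = 0.2100 * 132 * 10

277.2000 mm


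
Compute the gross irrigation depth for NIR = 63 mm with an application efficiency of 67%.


Ea = 67% = 0.67
GID = NIR / Ea = 63 / 0.67 = 94.0299 mm

94.0299 mm


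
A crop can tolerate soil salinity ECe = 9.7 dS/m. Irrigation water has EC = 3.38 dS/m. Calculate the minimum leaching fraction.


LR = ECiw / (5*ECe - ECiw)
LR = 3.38 / (5*9.7 - 3.38)
LR = 3.38 / 45.1200

0.0749


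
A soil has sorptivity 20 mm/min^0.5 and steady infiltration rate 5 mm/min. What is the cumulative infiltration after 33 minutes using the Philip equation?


F = S*sqrt(t) + A*t
F = 20*sqrt(33) + 5*33
F = 20*5.744563 + 165

279.8913 mm


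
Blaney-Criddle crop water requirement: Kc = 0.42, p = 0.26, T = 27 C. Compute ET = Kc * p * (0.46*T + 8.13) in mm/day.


ET = Kc * p * (0.46*T + 8.13)
ET = 0.42 * 0.26 * (0.46*27 + 8.13)
ET = 0.42 * 0.26 * 20.5500

2.2441 mm/day


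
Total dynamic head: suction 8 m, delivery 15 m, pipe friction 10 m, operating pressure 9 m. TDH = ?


TDH = Hs + Hd + hf + Hp = 8 + 15 + 10 + 9 = 42

42 m


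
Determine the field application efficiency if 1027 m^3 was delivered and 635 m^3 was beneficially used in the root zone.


Ea = V_root / V_field * 100 = 635 / 1027 * 100 = 61.8306%

61.8306 %


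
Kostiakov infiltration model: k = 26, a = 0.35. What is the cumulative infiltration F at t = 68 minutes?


F = k * t^a = 26 * 68^0.35
F = 26 * 4.379032

113.8548 mm


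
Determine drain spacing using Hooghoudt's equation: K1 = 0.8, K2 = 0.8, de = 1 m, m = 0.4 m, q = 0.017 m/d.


S^2 = 8*K2*de*m/q + 4*K1*m^2/q
S^2 = 8*0.8*1*0.4/0.017 + 4*0.8*0.4^2/0.017
S = sqrt(180.7059)

13.4427 m


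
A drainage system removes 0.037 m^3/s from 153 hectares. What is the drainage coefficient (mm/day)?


DC = Q * 86400 / (A * 10000) * 1000
DC = 0.037 * 86400 / (153 * 10000) * 1000
DC = 3196800.0000 / 1530000

2.0894 mm/day


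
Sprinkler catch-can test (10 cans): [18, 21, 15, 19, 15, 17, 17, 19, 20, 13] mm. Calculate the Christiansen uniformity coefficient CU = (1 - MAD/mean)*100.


mean = 17.400000 mm
MAD = 2.000000 mm
CU = (1 - 2.000000/17.400000)*100

88.5057 %


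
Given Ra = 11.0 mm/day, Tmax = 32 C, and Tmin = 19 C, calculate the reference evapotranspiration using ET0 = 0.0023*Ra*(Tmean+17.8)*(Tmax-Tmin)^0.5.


Tmean = (Tmax + Tmin)/2 = (32 + 19)/2 = 25.5
ET0 = 0.0023 * 11.0 * (25.5 + 17.8) * sqrt(32 - 19)
ET0 = 0.0023 * 11.0 * 43.3 * 3.605551

3.9498 mm/day


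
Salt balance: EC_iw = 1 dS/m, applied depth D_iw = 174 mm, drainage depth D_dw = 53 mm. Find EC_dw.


EC_dw = EC_iw * D_iw / D_dw
EC_dw = 1 * 174 / 53
EC_dw = 174 / 53

3.2830 dS/m


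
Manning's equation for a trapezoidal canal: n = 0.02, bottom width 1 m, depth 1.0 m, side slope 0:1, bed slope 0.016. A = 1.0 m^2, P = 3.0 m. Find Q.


R = A/P = 1.0/3.0 = 0.333333
Q = (1/0.02) * 1.0 * 0.333333^(2/3) * 0.016^0.5

3.0405 m^3/s


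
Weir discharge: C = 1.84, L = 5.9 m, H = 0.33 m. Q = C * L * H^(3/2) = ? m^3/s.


Q = C * L * H^(3/2) = 1.84 * 5.9 * 0.33^1.5 = 1.84 * 5.9 * 0.189571

2.0580 m^3/s


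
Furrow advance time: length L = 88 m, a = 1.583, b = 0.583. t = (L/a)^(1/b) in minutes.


t = (L/a)^(1/b)
t = (88/1.583)^(1/0.583)
t = 55.590651^(1/0.583)

984.3328 min


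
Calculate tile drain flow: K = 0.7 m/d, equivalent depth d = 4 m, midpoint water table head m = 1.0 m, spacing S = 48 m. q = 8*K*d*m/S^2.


q = 8*K*d*m/S^2
q = 8*0.7*4*1.0/48^2
q = 22.4000 / 2304

0.0097 m/d


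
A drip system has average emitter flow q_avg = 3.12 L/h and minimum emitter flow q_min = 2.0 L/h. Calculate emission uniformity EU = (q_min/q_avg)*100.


EU = (q_min/q_avg)*100 = (2.0/3.12)*100 = 64.1026%

64.1026 %


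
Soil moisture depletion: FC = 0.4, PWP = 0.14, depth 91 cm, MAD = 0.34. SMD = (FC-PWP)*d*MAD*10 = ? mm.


SMD = (FC - PWP) * d * MAD * 10
SMD = (0.4 - 0.14) * 91 * 0.34 * 10
SMD = 0.2600 * 91 * 0.34 * 10

80.4440 mm


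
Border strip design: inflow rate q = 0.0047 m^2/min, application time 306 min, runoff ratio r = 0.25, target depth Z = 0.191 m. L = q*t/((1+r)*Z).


L = q*t/((1+r)*Z)
L = 0.0047*306/((1+0.25)*0.191)
L = 1.4382/0.23875

6.0239 m


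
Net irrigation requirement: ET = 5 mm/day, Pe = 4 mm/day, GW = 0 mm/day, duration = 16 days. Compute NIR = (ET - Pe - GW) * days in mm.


Daily deficit = ET - Pe - GW = 5 - 4 - 0 = 1 mm/day
NIR = 1 * 16 = 16 mm

16.0000 mm


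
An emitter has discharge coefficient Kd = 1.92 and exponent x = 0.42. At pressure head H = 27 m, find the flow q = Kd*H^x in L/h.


q = Kd * H^x = 1.92 * 27^0.42 = 1.92 * 3.991837

7.6643 L/h


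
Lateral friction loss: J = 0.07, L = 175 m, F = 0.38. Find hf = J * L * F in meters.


hf = J * L * F = 0.07 * 175 * 0.38 = 4.6550 m

4.6550 m


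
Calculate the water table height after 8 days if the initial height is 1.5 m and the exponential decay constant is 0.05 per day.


m = m0 * exp(-k*t)
m = 1.5 * exp(-0.05 * 8)
m = 1.5 * exp(-0.4000)

1.0055 m


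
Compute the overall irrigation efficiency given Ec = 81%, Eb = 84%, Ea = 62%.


Ec = 0.81, Eb = 0.84, Ea = 0.62
E = 0.81 * 0.84 * 0.62 * 100 = 42.1848%

42.1848 %


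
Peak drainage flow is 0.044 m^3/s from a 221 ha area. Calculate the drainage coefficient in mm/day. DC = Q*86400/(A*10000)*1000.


DC = Q * 86400 / (A * 10000) * 1000
DC = 0.044 * 86400 / (221 * 10000) * 1000
DC = 3801600.0000 / 2210000

1.7202 mm/day


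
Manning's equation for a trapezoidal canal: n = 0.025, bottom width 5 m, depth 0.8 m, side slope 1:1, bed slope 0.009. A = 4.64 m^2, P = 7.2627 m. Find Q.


R = A/P = 4.64/7.2627 = 0.638881
Q = (1/0.025) * 4.64 * 0.638881^(2/3) * 0.009^0.5

13.0611 m^3/s


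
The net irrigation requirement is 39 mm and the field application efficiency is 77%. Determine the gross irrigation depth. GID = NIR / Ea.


Ea = 77% = 0.77
GID = NIR / Ea = 39 / 0.77 = 50.6494 mm

50.6494 mm


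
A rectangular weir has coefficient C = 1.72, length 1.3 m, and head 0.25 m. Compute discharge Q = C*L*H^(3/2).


Q = C * L * H^(3/2) = 1.72 * 1.3 * 0.25^1.5 = 1.72 * 1.3 * 0.125000

0.2795 m^3/s


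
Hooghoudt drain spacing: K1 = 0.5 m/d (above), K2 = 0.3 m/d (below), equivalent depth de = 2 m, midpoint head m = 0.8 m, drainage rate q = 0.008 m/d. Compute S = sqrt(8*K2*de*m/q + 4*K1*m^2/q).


S^2 = 8*K2*de*m/q + 4*K1*m^2/q
S^2 = 8*0.3*2*0.8/0.008 + 4*0.5*0.8^2/0.008
S = sqrt(640.0000)

25.2982 m


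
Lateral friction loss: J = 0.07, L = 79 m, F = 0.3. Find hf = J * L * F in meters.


hf = J * L * F = 0.07 * 79 * 0.3 = 1.6590 m

1.6590 m


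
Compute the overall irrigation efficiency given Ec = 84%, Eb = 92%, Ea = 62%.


Ec = 0.84, Eb = 0.92, Ea = 0.62
E = 0.84 * 0.92 * 0.62 * 100 = 47.9136%

47.9136 %


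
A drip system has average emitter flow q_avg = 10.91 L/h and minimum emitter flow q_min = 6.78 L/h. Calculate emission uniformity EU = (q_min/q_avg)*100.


EU = (q_min/q_avg)*100 = (6.78/10.91)*100 = 62.1448%

62.1448 %


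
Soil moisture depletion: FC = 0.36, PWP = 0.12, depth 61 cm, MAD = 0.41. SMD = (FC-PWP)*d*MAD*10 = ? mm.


SMD = (FC - PWP) * d * MAD * 10
SMD = (0.36 - 0.12) * 61 * 0.41 * 10
SMD = 0.2400 * 61 * 0.41 * 10

60.0240 mm


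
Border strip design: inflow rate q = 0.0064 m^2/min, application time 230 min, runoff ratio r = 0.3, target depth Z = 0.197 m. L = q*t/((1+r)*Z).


L = q*t/((1+r)*Z)
L = 0.0064*230/((1+0.3)*0.197)
L = 1.472/0.2561

5.7478 m


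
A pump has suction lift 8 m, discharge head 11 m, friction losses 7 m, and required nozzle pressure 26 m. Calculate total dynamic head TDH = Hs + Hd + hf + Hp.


TDH = Hs + Hd + hf + Hp = 8 + 11 + 7 + 26 = 52

52 m


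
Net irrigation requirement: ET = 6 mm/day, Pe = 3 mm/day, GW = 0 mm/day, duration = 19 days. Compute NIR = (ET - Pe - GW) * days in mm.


Daily deficit = ET - Pe - GW = 6 - 3 - 0 = 3 mm/day
NIR = 3 * 19 = 57 mm

57.0000 mm


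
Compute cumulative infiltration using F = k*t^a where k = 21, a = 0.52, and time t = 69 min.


F = k * t^a = 21 * 69^0.52
F = 21 * 9.040689

189.8545 mm


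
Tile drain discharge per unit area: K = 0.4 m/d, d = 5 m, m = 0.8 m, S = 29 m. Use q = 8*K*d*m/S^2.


q = 8*K*d*m/S^2
q = 8*0.4*5*0.8/29^2
q = 12.8000 / 841

0.0152 m/d


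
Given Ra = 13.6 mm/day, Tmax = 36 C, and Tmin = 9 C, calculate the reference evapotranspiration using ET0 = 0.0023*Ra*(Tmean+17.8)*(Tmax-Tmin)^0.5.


Tmean = (Tmax + Tmin)/2 = (36 + 9)/2 = 22.5
ET0 = 0.0023 * 13.6 * (22.5 + 17.8) * sqrt(36 - 9)
ET0 = 0.0023 * 13.6 * 40.3 * 5.196152

6.5502 mm/day


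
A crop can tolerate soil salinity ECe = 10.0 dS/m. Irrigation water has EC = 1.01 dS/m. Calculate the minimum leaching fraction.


LR = ECiw / (5*ECe - ECiw)
LR = 1.01 / (5*10.0 - 1.01)
LR = 1.01 / 48.9900

0.0206


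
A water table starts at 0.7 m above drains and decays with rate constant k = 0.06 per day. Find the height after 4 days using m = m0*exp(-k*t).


m = m0 * exp(-k*t)
m = 0.7 * exp(-0.06 * 4)
m = 0.7 * exp(-0.2400)

0.5506 m


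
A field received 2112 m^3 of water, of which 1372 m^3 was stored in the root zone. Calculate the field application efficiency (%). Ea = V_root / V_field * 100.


Ea = V_root / V_field * 100 = 1372 / 2112 * 100 = 64.9621%

64.9621 %


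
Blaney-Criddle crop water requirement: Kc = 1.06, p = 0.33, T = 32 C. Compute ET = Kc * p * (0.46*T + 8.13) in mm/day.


ET = Kc * p * (0.46*T + 8.13)
ET = 1.06 * 0.33 * (0.46*32 + 8.13)
ET = 1.06 * 0.33 * 22.8500

7.9929 mm/day


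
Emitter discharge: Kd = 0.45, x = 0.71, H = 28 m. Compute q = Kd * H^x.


q = Kd * H^x = 0.45 * 28^0.71 = 0.45 * 10.653252

4.7940 L/h


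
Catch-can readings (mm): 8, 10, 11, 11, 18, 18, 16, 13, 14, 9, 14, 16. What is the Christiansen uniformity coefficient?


mean = 13.166667 mm
MAD = 2.833333 mm
CU = (1 - 2.833333/13.166667)*100

78.4810 %


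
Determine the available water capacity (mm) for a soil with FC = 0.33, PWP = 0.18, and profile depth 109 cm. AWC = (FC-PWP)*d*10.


AWC = (FC - PWP) * d * 10
AWC = (0.33 - 0.18) * 109 * 10
AWC = 0.1500 * 109 * 10

163.5000 mm


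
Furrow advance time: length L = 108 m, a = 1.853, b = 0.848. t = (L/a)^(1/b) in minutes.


t = (L/a)^(1/b)
t = (108/1.853)^(1/0.848)
t = 58.283864^(1/0.848)

120.7854 min


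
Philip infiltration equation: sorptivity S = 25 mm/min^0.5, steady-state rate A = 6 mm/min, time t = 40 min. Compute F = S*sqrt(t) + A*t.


F = S*sqrt(t) + A*t
F = 25*sqrt(40) + 6*40
F = 25*6.324555 + 240

398.1139 mm


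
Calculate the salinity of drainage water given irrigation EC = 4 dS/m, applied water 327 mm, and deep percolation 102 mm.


EC_dw = EC_iw * D_iw / D_dw
EC_dw = 4 * 327 / 102
EC_dw = 1308 / 102

12.8235 dS/m


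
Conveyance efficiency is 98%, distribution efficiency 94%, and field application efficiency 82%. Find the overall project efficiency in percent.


Ec = 0.98, Eb = 0.94, Ea = 0.82
E = 0.98 * 0.94 * 0.82 * 100 = 75.5384%

75.5384 %


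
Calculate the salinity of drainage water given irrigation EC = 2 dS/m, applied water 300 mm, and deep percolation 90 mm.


EC_dw = EC_iw * D_iw / D_dw
EC_dw = 2 * 300 / 90
EC_dw = 600 / 90

6.6667 dS/m


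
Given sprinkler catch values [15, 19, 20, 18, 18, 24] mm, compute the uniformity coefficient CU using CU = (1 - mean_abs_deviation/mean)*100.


mean = 19.000000 mm
MAD = 2.000000 mm
CU = (1 - 2.000000/19.000000)*100

89.4737 %


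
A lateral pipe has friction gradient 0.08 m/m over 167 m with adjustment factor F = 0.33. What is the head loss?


hf = J * L * F = 0.08 * 167 * 0.33 = 4.4088 m

4.4088 m


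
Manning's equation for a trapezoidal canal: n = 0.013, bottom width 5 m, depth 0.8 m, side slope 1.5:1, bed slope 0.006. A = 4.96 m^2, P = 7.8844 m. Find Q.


R = A/P = 4.96/7.8844 = 0.629090
Q = (1/0.013) * 4.96 * 0.629090^(2/3) * 0.006^0.5

21.6981 m^3/s


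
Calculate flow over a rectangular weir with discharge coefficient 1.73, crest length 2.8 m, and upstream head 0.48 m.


Q = C * L * H^(3/2) = 1.73 * 2.8 * 0.48^1.5 = 1.73 * 2.8 * 0.332554

1.6109 m^3/s


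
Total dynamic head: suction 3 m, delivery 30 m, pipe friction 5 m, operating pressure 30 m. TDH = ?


TDH = Hs + Hd + hf + Hp = 3 + 30 + 5 + 30 = 68

68 m


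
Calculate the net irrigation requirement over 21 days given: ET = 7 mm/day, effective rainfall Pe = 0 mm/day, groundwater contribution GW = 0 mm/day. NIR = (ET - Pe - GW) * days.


Daily deficit = ET - Pe - GW = 7 - 0 - 0 = 7 mm/day
NIR = 7 * 21 = 147 mm

147.0000 mm


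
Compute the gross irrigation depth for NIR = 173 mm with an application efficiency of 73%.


Ea = 73% = 0.73
GID = NIR / Ea = 173 / 0.73 = 236.9863 mm

236.9863 mm


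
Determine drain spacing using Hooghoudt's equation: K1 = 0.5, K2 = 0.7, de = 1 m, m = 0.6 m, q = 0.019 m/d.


S^2 = 8*K2*de*m/q + 4*K1*m^2/q
S^2 = 8*0.7*1*0.6/0.019 + 4*0.5*0.6^2/0.019
S = sqrt(214.7368)

14.6539 m


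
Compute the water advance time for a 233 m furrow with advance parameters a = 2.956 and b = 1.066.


t = (L/a)^(1/b)
t = (233/2.956)^(1/1.066)
t = 78.822733^(1/1.066)

60.1482 min


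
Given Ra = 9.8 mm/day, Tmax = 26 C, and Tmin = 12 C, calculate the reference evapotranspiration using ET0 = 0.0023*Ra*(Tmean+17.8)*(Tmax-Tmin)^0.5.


Tmean = (Tmax + Tmin)/2 = (26 + 12)/2 = 19.0
ET0 = 0.0023 * 9.8 * (19.0 + 17.8) * sqrt(26 - 12)
ET0 = 0.0023 * 9.8 * 36.8 * 3.741657

3.1036 mm/day


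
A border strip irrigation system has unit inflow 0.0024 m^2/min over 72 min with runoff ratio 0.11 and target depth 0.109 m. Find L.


L = q*t/((1+r)*Z)
L = 0.0024*72/((1+0.11)*0.109)
L = 0.1728/0.12099

1.4282 m


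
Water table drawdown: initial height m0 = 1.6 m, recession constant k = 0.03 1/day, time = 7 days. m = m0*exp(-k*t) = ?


m = m0 * exp(-k*t)
m = 1.6 * exp(-0.03 * 7)
m = 1.6 * exp(-0.2100)

1.2969 m


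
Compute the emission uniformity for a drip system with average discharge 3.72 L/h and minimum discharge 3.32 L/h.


EU = (q_min/q_avg)*100 = (3.32/3.72)*100 = 89.2473%

89.2473 %


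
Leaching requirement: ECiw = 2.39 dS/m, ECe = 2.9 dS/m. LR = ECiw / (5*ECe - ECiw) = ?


LR = ECiw / (5*ECe - ECiw)
LR = 2.39 / (5*2.9 - 2.39)
LR = 2.39 / 12.1100

0.1974


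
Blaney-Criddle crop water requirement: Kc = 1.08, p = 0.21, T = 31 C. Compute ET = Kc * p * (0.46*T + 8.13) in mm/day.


ET = Kc * p * (0.46*T + 8.13)
ET = 1.08 * 0.21 * (0.46*31 + 8.13)
ET = 1.08 * 0.21 * 22.3900

5.0781 mm/day


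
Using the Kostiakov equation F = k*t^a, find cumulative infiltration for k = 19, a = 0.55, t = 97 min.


F = k * t^a = 19 * 97^0.55
F = 19 * 12.380109

235.2221 mm


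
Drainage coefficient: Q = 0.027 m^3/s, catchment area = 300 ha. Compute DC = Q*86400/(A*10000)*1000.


DC = Q * 86400 / (A * 10000) * 1000
DC = 0.027 * 86400 / (300 * 10000) * 1000
DC = 2332800.0000 / 3000000

0.7776 mm/day


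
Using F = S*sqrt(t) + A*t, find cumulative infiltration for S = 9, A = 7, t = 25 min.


F = S*sqrt(t) + A*t
F = 9*sqrt(25) + 7*25
F = 9*5.000000 + 175

220.0000 mm


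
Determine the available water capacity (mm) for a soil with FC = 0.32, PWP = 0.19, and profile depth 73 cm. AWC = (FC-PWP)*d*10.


AWC = (FC - PWP) * d * 10
AWC = (0.32 - 0.19) * 73 * 10
AWC = 0.1300 * 73 * 10

94.9000 mm


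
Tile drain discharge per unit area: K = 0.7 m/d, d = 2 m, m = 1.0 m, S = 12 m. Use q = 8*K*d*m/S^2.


q = 8*K*d*m/S^2
q = 8*0.7*2*1.0/12^2
q = 11.2000 / 144

0.0778 m/d


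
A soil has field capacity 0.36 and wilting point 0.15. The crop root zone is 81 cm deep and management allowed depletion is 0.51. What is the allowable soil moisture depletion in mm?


SMD = (FC - PWP) * d * MAD * 10
SMD = (0.36 - 0.15) * 81 * 0.51 * 10
SMD = 0.2100 * 81 * 0.51 * 10

86.7510 mm


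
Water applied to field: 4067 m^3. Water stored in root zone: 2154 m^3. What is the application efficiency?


Ea = V_root / V_field * 100 = 2154 / 4067 * 100 = 52.9629%

52.9629 %


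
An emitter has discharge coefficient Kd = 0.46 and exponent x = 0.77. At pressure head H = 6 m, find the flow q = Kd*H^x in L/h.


q = Kd * H^x = 0.46 * 6^0.77 = 0.46 * 3.973530

1.8278 L/h


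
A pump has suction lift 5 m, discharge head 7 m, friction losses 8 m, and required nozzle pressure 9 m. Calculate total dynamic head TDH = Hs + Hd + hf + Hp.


TDH = Hs + Hd + hf + Hp = 5 + 7 + 8 + 9 = 29

29 m


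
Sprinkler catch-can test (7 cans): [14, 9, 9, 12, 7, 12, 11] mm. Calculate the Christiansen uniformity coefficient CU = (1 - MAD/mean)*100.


mean = 10.571429 mm
MAD = 1.918367 mm
CU = (1 - 1.918367/10.571429)*100

81.8533 %


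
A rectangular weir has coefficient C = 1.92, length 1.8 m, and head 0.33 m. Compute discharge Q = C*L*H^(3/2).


Q = C * L * H^(3/2) = 1.92 * 1.8 * 0.33^1.5 = 1.92 * 1.8 * 0.189571

0.6552 m^3/s


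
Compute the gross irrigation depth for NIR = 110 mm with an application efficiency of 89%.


Ea = 89% = 0.89
GID = NIR / Ea = 110 / 0.89 = 123.5955 mm

123.5955 mm


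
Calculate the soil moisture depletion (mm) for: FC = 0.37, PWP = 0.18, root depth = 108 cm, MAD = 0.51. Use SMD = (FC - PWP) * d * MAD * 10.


SMD = (FC - PWP) * d * MAD * 10
SMD = (0.37 - 0.18) * 108 * 0.51 * 10
SMD = 0.1900 * 108 * 0.51 * 10

104.6520 mm


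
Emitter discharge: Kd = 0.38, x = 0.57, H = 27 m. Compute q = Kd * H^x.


q = Kd * H^x = 0.38 * 27^0.57 = 0.38 * 6.544513

2.4869 L/h


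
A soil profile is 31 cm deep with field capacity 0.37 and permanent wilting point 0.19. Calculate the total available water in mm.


AWC = (FC - PWP) * d * 10
AWC = (0.37 - 0.19) * 31 * 10
AWC = 0.1800 * 31 * 10

55.8000 mm


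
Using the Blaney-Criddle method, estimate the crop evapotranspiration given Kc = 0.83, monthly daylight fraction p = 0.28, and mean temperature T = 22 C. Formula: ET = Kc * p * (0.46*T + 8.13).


ET = Kc * p * (0.46*T + 8.13)
ET = 0.83 * 0.28 * (0.46*22 + 8.13)
ET = 0.83 * 0.28 * 18.2500

4.2413 mm/day


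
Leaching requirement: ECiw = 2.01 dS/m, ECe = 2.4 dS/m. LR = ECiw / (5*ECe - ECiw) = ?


LR = ECiw / (5*ECe - ECiw)
LR = 2.01 / (5*2.4 - 2.01)
LR = 2.01 / 9.9900

0.2012


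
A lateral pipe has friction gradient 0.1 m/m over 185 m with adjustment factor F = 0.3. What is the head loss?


hf = J * L * F = 0.1 * 185 * 0.3 = 5.5500 m

5.5500 m


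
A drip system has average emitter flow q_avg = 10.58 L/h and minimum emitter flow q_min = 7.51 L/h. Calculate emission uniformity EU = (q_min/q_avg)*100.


EU = (q_min/q_avg)*100 = (7.51/10.58)*100 = 70.9830%

70.9830 %


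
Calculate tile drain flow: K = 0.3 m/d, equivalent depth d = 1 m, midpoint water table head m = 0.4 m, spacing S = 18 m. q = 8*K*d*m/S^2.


q = 8*K*d*m/S^2
q = 8*0.3*1*0.4/18^2
q = 0.9600 / 324

0.0030 m/d


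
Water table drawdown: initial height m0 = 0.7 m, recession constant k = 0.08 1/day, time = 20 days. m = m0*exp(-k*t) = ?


m = m0 * exp(-k*t)
m = 0.7 * exp(-0.08 * 20)
m = 0.7 * exp(-1.6000)

0.1413 m


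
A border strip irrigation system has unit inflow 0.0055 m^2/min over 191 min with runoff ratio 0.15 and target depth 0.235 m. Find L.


L = q*t/((1+r)*Z)
L = 0.0055*191/((1+0.15)*0.235)
L = 1.0505/0.27025

3.8871 m


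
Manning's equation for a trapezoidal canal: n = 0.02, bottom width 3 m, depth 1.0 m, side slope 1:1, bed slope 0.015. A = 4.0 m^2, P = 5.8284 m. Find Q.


R = A/P = 4.0/5.8284 = 0.686295
Q = (1/0.02) * 4.0 * 0.686295^(2/3) * 0.015^0.5

19.0582 m^3/s


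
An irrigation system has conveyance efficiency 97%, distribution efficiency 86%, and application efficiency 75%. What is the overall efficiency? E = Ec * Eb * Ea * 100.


Ec = 0.97, Eb = 0.86, Ea = 0.75
E = 0.97 * 0.86 * 0.75 * 100 = 62.5650%

62.5650 %


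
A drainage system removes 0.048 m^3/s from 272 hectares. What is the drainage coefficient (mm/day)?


DC = Q * 86400 / (A * 10000) * 1000
DC = 0.048 * 86400 / (272 * 10000) * 1000
DC = 4147200.0000 / 2720000

1.5247 mm/day


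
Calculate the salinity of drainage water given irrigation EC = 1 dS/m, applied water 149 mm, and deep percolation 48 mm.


EC_dw = EC_iw * D_iw / D_dw
EC_dw = 1 * 149 / 48
EC_dw = 149 / 48

3.1042 dS/m


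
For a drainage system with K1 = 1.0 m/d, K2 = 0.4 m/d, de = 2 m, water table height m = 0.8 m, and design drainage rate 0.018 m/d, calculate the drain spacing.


S^2 = 8*K2*de*m/q + 4*K1*m^2/q
S^2 = 8*0.4*2*0.8/0.018 + 4*1.0*0.8^2/0.018
S = sqrt(426.6667)

20.6559 m


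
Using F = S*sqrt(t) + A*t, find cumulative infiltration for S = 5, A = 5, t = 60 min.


F = S*sqrt(t) + A*t
F = 5*sqrt(60) + 5*60
F = 5*7.745967 + 300

338.7298 mm


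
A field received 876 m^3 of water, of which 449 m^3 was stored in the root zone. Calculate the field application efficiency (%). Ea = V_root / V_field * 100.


Ea = V_root / V_field * 100 = 449 / 876 * 100 = 51.2557%

51.2557 %


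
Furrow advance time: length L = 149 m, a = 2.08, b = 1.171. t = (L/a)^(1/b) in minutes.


t = (L/a)^(1/b)
t = (149/2.08)^(1/1.171)
t = 71.634615^(1/1.171)

38.3903 min


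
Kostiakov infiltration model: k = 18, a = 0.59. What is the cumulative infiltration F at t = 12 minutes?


F = k * t^a = 18 * 12^0.59
F = 18 * 4.332284

77.9811 mm


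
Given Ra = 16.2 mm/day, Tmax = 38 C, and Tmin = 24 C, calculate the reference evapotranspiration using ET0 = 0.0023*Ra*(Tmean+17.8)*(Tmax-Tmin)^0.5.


Tmean = (Tmax + Tmin)/2 = (38 + 24)/2 = 31.0
ET0 = 0.0023 * 16.2 * (31.0 + 17.8) * sqrt(38 - 24)
ET0 = 0.0023 * 16.2 * 48.8 * 3.741657

6.8034 mm/day


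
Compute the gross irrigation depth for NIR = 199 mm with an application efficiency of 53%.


Ea = 53% = 0.53
GID = NIR / Ea = 199 / 0.53 = 375.4717 mm

375.4717 mm


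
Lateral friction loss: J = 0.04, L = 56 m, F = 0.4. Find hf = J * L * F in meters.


hf = J * L * F = 0.04 * 56 * 0.4 = 0.8960 m

0.8960 m


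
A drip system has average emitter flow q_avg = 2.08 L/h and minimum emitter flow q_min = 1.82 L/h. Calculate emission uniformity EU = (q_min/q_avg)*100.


EU = (q_min/q_avg)*100 = (1.82/2.08)*100 = 87.5000%

87.5000 %


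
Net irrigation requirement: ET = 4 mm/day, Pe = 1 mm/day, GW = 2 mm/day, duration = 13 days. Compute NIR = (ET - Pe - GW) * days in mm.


Daily deficit = ET - Pe - GW = 4 - 1 - 2 = 1 mm/day
NIR = 1 * 13 = 13 mm

13.0000 mm


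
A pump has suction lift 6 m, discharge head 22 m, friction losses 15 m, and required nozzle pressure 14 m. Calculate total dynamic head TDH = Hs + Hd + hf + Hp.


TDH = Hs + Hd + hf + Hp = 6 + 22 + 15 + 14 = 57

57 m


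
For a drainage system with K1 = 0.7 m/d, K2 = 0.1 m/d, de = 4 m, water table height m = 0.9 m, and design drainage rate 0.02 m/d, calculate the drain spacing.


S^2 = 8*K2*de*m/q + 4*K1*m^2/q
S^2 = 8*0.1*4*0.9/0.02 + 4*0.7*0.9^2/0.02
S = sqrt(257.4000)

16.0437 m


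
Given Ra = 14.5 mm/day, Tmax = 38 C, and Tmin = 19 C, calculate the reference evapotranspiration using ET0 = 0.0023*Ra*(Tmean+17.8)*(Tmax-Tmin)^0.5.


Tmean = (Tmax + Tmin)/2 = (38 + 19)/2 = 28.5
ET0 = 0.0023 * 14.5 * (28.5 + 17.8) * sqrt(38 - 19)
ET0 = 0.0023 * 14.5 * 46.3 * 4.358899

6.7306 mm/day


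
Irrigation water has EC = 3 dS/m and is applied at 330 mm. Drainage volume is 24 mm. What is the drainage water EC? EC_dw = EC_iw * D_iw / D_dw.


EC_dw = EC_iw * D_iw / D_dw
EC_dw = 3 * 330 / 24
EC_dw = 990 / 24

41.2500 dS/m


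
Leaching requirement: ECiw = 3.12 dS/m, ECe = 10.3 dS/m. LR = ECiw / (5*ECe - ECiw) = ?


LR = ECiw / (5*ECe - ECiw)
LR = 3.12 / (5*10.3 - 3.12)
LR = 3.12 / 48.3800

0.0645


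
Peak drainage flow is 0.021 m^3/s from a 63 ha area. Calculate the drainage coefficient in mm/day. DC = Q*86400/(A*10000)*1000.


DC = Q * 86400 / (A * 10000) * 1000
DC = 0.021 * 86400 / (63 * 10000) * 1000
DC = 1814400.0000 / 630000

2.8800 mm/day


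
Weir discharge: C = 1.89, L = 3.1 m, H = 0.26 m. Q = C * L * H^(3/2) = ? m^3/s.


Q = C * L * H^(3/2) = 1.89 * 3.1 * 0.26^1.5 = 1.89 * 3.1 * 0.132575

0.7768 m^3/s


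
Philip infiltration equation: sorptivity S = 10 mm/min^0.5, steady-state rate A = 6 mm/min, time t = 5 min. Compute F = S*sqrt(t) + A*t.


F = S*sqrt(t) + A*t
F = 10*sqrt(5) + 6*5
F = 10*2.236068 + 30

52.3607 mm


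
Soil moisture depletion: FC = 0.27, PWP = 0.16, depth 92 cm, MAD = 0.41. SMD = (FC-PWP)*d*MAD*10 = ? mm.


SMD = (FC - PWP) * d * MAD * 10
SMD = (0.27 - 0.16) * 92 * 0.41 * 10
SMD = 0.1100 * 92 * 0.41 * 10

41.4920 mm


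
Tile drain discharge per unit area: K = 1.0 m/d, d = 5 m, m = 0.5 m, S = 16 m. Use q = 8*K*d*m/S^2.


q = 8*K*d*m/S^2
q = 8*1.0*5*0.5/16^2
q = 20.0000 / 256

0.0781 m/d


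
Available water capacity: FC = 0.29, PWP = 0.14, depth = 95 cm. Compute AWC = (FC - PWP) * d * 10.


AWC = (FC - PWP) * d * 10
AWC = (0.29 - 0.14) * 95 * 10
AWC = 0.1500 * 95 * 10

142.5000 mm


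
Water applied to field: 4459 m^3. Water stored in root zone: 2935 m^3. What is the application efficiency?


Ea = V_root / V_field * 100 = 2935 / 4459 * 100 = 65.8219%

65.8219 %


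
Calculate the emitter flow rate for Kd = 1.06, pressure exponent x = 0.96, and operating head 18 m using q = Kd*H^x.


q = Kd * H^x = 1.06 * 18^0.96 = 1.06 * 16.034728

16.9968 L/h


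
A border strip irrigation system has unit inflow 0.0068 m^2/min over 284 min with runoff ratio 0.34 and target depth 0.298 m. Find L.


L = q*t/((1+r)*Z)
L = 0.0068*284/((1+0.34)*0.298)
L = 1.9312/0.39932

4.8362 m


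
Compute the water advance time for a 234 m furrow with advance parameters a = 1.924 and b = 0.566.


t = (L/a)^(1/b)
t = (234/1.924)^(1/0.566)
t = 121.621622^(1/0.566)

4827.9710 min


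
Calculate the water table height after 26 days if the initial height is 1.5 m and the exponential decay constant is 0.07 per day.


m = m0 * exp(-k*t)
m = 1.5 * exp(-0.07 * 26)
m = 1.5 * exp(-1.8200)

0.2430 m


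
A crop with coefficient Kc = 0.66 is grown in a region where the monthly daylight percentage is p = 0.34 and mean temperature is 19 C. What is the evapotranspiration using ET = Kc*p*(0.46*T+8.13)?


ET = Kc * p * (0.46*T + 8.13)
ET = 0.66 * 0.34 * (0.46*19 + 8.13)
ET = 0.66 * 0.34 * 16.8700

3.7856 mm/day


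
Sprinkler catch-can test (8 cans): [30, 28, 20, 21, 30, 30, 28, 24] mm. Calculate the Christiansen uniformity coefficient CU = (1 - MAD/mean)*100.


mean = 26.375000 mm
MAD = 3.531250 mm
CU = (1 - 3.531250/26.375000)*100

86.6114 %


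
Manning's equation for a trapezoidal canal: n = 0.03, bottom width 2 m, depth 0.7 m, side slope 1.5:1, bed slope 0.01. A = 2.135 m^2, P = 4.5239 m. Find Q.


R = A/P = 2.135/4.5239 = 0.471938
Q = (1/0.03) * 2.135 * 0.471938^(2/3) * 0.01^0.5

4.3139 m^3/s


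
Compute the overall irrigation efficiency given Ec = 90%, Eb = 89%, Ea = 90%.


Ec = 0.9, Eb = 0.89, Ea = 0.9
E = 0.9 * 0.89 * 0.9 * 100 = 72.0900%

72.0900 %


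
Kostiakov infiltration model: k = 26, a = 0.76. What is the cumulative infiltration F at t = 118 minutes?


F = k * t^a = 26 * 118^0.76
F = 26 * 37.551763

976.3458 mm


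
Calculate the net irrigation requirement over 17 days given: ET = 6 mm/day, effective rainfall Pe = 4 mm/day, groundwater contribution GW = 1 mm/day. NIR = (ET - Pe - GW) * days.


Daily deficit = ET - Pe - GW = 6 - 4 - 1 = 1 mm/day
NIR = 1 * 17 = 17 mm

17.0000 mm


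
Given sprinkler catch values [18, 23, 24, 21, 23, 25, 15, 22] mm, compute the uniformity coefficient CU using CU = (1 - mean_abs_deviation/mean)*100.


mean = 21.375000 mm
MAD = 2.531250 mm
CU = (1 - 2.531250/21.375000)*100

88.1579 %


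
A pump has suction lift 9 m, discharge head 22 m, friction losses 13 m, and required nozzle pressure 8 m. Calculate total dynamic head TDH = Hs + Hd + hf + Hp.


TDH = Hs + Hd + hf + Hp = 9 + 22 + 13 + 8 = 52

52 m


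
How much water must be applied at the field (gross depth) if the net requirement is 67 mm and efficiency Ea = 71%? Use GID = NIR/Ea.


Ea = 71% = 0.71
GID = NIR / Ea = 67 / 0.71 = 94.3662 mm

94.3662 mm


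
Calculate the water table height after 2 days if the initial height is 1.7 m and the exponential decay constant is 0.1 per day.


m = m0 * exp(-k*t)
m = 1.7 * exp(-0.1 * 2)
m = 1.7 * exp(-0.2000)

1.3918 m


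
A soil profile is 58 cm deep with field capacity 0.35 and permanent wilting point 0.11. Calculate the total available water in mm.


AWC = (FC - PWP) * d * 10
AWC = (0.35 - 0.11) * 58 * 10
AWC = 0.2400 * 58 * 10

139.2000 mm


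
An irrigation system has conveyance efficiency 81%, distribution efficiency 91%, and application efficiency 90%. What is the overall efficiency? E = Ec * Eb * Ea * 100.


Ec = 0.81, Eb = 0.91, Ea = 0.9
E = 0.81 * 0.91 * 0.9 * 100 = 66.3390%

66.3390 %


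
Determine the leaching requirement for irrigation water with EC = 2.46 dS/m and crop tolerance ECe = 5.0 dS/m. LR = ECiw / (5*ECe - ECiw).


LR = ECiw / (5*ECe - ECiw)
LR = 2.46 / (5*5.0 - 2.46)
LR = 2.46 / 22.5400

0.1091


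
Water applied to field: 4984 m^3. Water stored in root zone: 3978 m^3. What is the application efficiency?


Ea = V_root / V_field * 100 = 3978 / 4984 * 100 = 79.8154%

79.8154 %


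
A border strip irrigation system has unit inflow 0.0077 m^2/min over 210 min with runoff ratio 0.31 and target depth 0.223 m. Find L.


L = q*t/((1+r)*Z)
L = 0.0077*210/((1+0.31)*0.223)
L = 1.617/0.29213

5.5352 m


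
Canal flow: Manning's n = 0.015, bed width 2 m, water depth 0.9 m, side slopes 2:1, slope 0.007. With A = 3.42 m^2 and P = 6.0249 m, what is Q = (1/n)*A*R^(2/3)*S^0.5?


R = A/P = 3.42/6.0249 = 0.567644
Q = (1/0.015) * 3.42 * 0.567644^(2/3) * 0.007^0.5

13.0778 m^3/s


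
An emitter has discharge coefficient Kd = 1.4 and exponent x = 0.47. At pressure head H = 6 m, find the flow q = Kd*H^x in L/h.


q = Kd * H^x = 1.4 * 6^0.47 = 1.4 * 2.321299

3.2498 L/h


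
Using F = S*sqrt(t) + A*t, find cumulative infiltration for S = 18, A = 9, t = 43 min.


F = S*sqrt(t) + A*t
F = 18*sqrt(43) + 9*43
F = 18*6.557439 + 387

505.0339 mm


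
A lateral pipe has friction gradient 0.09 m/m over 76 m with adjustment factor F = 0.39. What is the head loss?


hf = J * L * F = 0.09 * 76 * 0.39 = 2.6676 m

2.6676 m


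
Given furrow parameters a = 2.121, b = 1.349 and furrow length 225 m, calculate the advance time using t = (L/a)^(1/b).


t = (L/a)^(1/b)
t = (225/2.121)^(1/1.349)
t = 106.082037^(1/1.349)

31.7386 min


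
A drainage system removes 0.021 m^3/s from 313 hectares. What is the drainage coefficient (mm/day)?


DC = Q * 86400 / (A * 10000) * 1000
DC = 0.021 * 86400 / (313 * 10000) * 1000
DC = 1814400.0000 / 3130000

0.5797 mm/day


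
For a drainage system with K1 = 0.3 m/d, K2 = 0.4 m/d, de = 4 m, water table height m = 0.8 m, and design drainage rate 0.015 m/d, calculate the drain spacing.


S^2 = 8*K2*de*m/q + 4*K1*m^2/q
S^2 = 8*0.4*4*0.8/0.015 + 4*0.3*0.8^2/0.015
S = sqrt(733.8667)

27.0900 m


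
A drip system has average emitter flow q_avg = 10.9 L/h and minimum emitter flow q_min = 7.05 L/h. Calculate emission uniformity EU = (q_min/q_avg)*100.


EU = (q_min/q_avg)*100 = (7.05/10.9)*100 = 64.6789%

64.6789 %


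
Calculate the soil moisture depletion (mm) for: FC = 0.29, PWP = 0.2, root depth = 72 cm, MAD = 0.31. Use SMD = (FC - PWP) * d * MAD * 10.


SMD = (FC - PWP) * d * MAD * 10
SMD = (0.29 - 0.2) * 72 * 0.31 * 10
SMD = 0.0900 * 72 * 0.31 * 10

20.0880 mm


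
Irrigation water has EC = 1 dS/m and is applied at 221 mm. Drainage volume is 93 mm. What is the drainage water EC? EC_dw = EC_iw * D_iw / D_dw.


EC_dw = EC_iw * D_iw / D_dw
EC_dw = 1 * 221 / 93
EC_dw = 221 / 93

2.3763 dS/m


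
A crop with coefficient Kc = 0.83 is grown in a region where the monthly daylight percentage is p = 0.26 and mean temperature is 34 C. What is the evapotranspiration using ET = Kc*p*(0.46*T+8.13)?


ET = Kc * p * (0.46*T + 8.13)
ET = 0.83 * 0.26 * (0.46*34 + 8.13)
ET = 0.83 * 0.26 * 23.7700

5.1296 mm/day


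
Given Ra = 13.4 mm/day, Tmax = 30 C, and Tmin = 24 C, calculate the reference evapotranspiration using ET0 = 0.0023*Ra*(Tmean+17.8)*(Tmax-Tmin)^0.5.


Tmean = (Tmax + Tmin)/2 = (30 + 24)/2 = 27.0
ET0 = 0.0023 * 13.4 * (27.0 + 17.8) * sqrt(30 - 24)
ET0 = 0.0023 * 13.4 * 44.8 * 2.449490

3.3821 mm/day


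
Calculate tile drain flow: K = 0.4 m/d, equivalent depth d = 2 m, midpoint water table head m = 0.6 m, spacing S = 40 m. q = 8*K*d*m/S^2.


q = 8*K*d*m/S^2
q = 8*0.4*2*0.6/40^2
q = 3.8400 / 1600

0.0024 m/d


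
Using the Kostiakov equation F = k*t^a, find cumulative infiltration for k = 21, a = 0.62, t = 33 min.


F = k * t^a = 21 * 33^0.62
F = 21 * 8.739340

183.5261 mm


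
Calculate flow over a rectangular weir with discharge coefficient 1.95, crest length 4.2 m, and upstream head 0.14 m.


Q = C * L * H^(3/2) = 1.95 * 4.2 * 0.14^1.5 = 1.95 * 4.2 * 0.052383

0.4290 m^3/s


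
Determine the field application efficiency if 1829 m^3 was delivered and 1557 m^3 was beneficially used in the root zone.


Ea = V_root / V_field * 100 = 1557 / 1829 * 100 = 85.1285%

85.1285 %


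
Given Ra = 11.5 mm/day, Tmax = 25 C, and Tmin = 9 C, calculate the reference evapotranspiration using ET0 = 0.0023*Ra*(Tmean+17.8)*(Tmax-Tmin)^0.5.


Tmean = (Tmax + Tmin)/2 = (25 + 9)/2 = 17.0
ET0 = 0.0023 * 11.5 * (17.0 + 17.8) * sqrt(25 - 9)
ET0 = 0.0023 * 11.5 * 34.8 * 4.000000

3.6818 mm/day


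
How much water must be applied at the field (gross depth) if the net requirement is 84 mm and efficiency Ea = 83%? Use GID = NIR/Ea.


Ea = 83% = 0.83
GID = NIR / Ea = 84 / 0.83 = 101.2048 mm

101.2048 mm


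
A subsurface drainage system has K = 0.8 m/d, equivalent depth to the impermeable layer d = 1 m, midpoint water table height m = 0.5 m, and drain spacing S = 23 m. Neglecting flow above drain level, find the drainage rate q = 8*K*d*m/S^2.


q = 8*K*d*m/S^2
q = 8*0.8*1*0.5/23^2
q = 3.2000 / 529

0.0060 m/d


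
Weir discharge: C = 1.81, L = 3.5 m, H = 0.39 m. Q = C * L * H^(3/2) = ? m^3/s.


Q = C * L * H^(3/2) = 1.81 * 3.5 * 0.39^1.5 = 1.81 * 3.5 * 0.243555

1.5429 m^3/s


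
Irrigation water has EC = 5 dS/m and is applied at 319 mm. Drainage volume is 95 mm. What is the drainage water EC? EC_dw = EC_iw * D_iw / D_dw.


EC_dw = EC_iw * D_iw / D_dw
EC_dw = 5 * 319 / 95
EC_dw = 1595 / 95

16.7895 dS/m


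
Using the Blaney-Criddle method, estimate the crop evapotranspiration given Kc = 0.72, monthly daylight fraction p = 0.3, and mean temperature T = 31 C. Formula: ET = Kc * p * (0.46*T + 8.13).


ET = Kc * p * (0.46*T + 8.13)
ET = 0.72 * 0.3 * (0.46*31 + 8.13)
ET = 0.72 * 0.3 * 22.3900

4.8362 mm/day


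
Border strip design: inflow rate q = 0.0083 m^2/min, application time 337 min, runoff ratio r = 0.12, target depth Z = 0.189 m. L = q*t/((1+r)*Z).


L = q*t/((1+r)*Z)
L = 0.0083*337/((1+0.12)*0.189)
L = 2.7971/0.21168

13.2138 m
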